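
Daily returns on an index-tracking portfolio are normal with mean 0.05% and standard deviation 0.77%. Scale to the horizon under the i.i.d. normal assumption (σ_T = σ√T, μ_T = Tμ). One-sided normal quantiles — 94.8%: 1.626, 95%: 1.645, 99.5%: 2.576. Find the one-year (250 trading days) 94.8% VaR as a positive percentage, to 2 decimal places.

7.30%

σ_{250d} = 0.77% × √250 = 12.175%; μ_{250d} = 250 × 0.05% = 12.500%.
VaR = −(12.500%) + 1.626 × 12.175% = 7.297%.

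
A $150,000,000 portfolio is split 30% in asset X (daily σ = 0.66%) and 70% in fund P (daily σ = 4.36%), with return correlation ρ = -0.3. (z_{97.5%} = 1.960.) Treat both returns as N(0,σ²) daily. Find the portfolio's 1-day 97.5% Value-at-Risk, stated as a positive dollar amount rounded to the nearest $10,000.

$8,820,000

σ_p² = 0.3²·0.66² + 0.7²·4.36² + 2·-0.3·0.3·0.7·0.66·4.36 = 8.9913 (%²).
σ_p = √8.9913 = 2.999%.
VaR = 1.960 × 2.999% = 5.878%; on $150,000,000 that is $8,817,000.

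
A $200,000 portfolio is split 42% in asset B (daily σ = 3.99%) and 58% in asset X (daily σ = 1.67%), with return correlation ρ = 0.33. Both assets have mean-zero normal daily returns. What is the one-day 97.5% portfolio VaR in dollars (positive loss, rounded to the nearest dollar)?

σ_p² = 0.42²·3.99² + 0.58²·1.67² + 2·0.33·0.42·0.58·3.99·1.67 = 4.8178 (%²).
σ_p = √4.8178 = 2.195%.
At 97.5%, z = 1.960.
VaR = 1.960 × 2.195% = 4.302%; on $200,000 that is $8,604.

$8,604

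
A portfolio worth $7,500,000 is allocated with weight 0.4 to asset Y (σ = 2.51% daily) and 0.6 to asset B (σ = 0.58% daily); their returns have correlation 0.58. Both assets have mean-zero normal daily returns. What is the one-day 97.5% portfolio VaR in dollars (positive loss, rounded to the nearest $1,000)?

$182,000

σ_p² = 0.4²·2.51² + 0.6²·0.58² + 2·0.58·0.4·0.6·2.51·0.58 = 1.5344 (%²).
σ_p = √1.5344 = 1.239%.
At 97.5%, z = 1.960.
VaR = 1.960 × 1.239% = 2.428%; on $7,500,000 that is $182,100.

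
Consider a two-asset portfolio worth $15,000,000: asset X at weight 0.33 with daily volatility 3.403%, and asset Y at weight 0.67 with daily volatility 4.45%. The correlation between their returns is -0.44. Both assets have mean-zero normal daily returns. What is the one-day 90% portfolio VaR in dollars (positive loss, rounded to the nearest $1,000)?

$516,000

σ_p² = 0.33²·3.403² + 0.67²·4.45² + 2·-0.44·0.33·0.67·3.403·4.45 = 7.2040 (%²).
σ_p = √7.2040 = 2.684%.
At 90%, z = 1.282.
VaR = 1.282 × 2.684% = 3.441%; on $15,000,000 that is $516,150.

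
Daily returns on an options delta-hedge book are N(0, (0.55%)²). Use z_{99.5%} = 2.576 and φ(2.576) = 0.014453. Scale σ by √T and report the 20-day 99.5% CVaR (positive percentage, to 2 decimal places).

7.11%

σ_{20d} = 0.55% × √20 = 2.460%.
ES multiplier = φ(z)/(1−α) = 0.014453/0.005 = 2.891.
ES = 2.460% × 2.891 = 7.112%.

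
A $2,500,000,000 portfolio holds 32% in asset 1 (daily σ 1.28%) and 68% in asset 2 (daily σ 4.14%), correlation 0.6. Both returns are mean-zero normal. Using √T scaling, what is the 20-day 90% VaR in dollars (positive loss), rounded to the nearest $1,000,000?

$441,000,000

σ_p = √(0.32²·1.28² + 0.68²·4.14² + 2·0.6·0.32·0.68·1.28·4.14) = 3.078%.
σ_{20d} = 3.078% × √20 = 13.765%.
z(90%) = 1.282.
VaR = 1.282 × 13.765% = 17.647%; on $2,500,000,000 that is $441,175,000.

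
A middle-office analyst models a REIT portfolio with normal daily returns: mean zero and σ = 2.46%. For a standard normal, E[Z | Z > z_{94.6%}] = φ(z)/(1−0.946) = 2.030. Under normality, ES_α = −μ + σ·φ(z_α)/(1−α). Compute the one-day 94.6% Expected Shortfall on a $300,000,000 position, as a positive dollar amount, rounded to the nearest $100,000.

ES = 2.46% × 2.030 = 4.994%.
On $300,000,000: 0.04994 × $300,000,000 = $14,982,000.

$15,000,000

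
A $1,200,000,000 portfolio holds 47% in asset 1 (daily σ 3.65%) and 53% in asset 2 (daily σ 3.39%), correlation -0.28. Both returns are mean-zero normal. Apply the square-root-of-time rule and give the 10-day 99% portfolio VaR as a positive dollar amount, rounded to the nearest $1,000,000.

$186,000,000

σ_p = √(0.47²·3.65² + 0.53²·3.39² + 2·-0.28·0.47·0.53·3.65·3.39) = 2.108%.
σ_{10d} = 2.108% × √10 = 6.666%.
z(99%) = 2.326.
VaR = 2.326 × 6.666% = 15.505%; on $1,200,000,000 that is $186,060,000.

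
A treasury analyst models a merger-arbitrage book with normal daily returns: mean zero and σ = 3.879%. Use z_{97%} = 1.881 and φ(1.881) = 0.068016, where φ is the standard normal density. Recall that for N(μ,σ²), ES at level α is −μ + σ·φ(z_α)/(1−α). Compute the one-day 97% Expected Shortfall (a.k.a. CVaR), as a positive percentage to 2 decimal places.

Tail multiplier: φ(z)/(1−α) = 0.068016 / 0.03 = 2.267.
ES = 3.879% × 2.267 = 8.794%.

8.79%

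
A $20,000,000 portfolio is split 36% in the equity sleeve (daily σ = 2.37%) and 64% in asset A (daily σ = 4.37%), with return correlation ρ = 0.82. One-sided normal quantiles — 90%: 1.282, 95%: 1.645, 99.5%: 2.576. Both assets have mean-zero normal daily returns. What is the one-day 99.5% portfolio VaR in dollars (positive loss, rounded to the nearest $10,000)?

$1,820,000

σ_p² = 0.36²·2.37² + 0.64²·4.37² + 2·0.82·0.36·0.64·2.37·4.37 = 12.4635 (%²).
σ_p = √12.4635 = 3.530%.
VaR = 2.576 × 3.530% = 9.093%; on $20,000,000 that is $1,818,600.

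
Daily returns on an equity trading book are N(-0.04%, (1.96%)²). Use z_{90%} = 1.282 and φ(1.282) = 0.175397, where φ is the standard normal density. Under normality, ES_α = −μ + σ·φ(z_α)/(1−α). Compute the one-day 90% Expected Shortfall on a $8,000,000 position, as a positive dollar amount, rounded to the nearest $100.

Tail multiplier: φ(z)/(1−α) = 0.175397 / 0.1 = 1.754.
ES = −(-0.04%) + 1.96% × 1.754 = 3.478%.
On $8,000,000: 0.03478 × $8,000,000 = $278,240.

$278,200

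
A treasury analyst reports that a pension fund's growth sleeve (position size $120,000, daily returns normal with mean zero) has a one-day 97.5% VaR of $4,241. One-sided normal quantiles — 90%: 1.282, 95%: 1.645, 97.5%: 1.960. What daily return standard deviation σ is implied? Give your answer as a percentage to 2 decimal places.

1.80%

VaR as a fraction: $4,241 / $120,000 = 3.534%.
σ = VaR / z = 3.534% / 1.960 = 1.803%.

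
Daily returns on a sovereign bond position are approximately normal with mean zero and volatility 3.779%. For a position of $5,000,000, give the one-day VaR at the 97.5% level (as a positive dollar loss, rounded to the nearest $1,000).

$370,000

At 97.5% one-sided, z = 1.960.
VaR = z·σ = 1.960 × 3.779% = 7.407%.
On $5,000,000: 0.07407 × $5,000,000 = $370,350.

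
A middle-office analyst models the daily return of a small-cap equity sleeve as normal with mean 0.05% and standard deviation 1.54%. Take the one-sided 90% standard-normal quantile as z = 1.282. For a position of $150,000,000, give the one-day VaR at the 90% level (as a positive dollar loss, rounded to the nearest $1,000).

$2,886,000

VaR = −μ + z·σ = −(0.05%) + 1.282 × 1.54% = 1.924%.
On $150,000,000: 0.01924 × $150,000,000 = $2,886,000.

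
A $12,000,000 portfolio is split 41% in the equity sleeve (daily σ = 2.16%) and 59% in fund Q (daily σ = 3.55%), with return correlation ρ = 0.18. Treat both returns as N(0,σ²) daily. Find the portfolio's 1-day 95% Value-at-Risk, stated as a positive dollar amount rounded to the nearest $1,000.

σ_p² = 0.41²·2.16² + 0.59²·3.55² + 2·0.18·0.41·0.59·2.16·3.55 = 5.8390 (%²).
σ_p = √5.8390 = 2.416%.
At 95%, z = 1.645.
VaR = 1.645 × 2.416% = 3.974%; on $12,000,000 that is $476,880.

$477,000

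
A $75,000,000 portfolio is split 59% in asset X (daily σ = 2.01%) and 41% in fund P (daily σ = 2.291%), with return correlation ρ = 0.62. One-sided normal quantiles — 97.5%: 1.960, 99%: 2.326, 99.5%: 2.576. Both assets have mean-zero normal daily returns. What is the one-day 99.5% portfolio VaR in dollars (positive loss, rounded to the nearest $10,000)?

σ_p² = 0.59²·2.01² + 0.41²·2.291² + 2·0.62·0.59·0.41·2.01·2.291 = 3.6699 (%²).
σ_p = √3.6699 = 1.916%.
VaR = 2.576 × 1.916% = 4.936%; on $75,000,000 that is $3,702,000.

$3,700,000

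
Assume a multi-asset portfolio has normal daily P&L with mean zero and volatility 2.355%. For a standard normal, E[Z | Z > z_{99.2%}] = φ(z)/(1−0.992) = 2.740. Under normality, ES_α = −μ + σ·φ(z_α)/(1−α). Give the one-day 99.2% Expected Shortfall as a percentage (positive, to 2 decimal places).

6.45%

ES = 2.355% × 2.740 = 6.453%.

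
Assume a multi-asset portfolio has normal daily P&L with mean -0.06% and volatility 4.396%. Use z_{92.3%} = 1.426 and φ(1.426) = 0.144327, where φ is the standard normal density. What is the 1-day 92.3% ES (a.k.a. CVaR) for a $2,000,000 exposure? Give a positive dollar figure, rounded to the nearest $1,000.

$166,000

Tail multiplier: φ(z)/(1−α) = 0.144327 / 0.077 = 1.874.
ES = −(-0.06%) + 4.396% × 1.874 = 8.298%.
On $2,000,000: 0.08298 × $2,000,000 = $165,960.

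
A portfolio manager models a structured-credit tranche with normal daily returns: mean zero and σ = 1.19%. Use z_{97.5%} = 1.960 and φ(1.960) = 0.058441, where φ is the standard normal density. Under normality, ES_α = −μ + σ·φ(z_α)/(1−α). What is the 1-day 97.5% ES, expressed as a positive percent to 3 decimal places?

2.782%

Tail multiplier: φ(z)/(1−α) = 0.058441 / 0.025 = 2.338.
ES = 1.19% × 2.338 = 2.782%.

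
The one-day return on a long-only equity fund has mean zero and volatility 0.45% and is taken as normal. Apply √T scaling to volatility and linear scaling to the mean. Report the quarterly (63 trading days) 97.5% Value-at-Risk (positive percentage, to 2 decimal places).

7.00%

At 97.5%, z = 1.960.
σ_{63d} = 0.45% × √63 = 3.572%.
VaR = 1.960 × 3.572% = 7.001%.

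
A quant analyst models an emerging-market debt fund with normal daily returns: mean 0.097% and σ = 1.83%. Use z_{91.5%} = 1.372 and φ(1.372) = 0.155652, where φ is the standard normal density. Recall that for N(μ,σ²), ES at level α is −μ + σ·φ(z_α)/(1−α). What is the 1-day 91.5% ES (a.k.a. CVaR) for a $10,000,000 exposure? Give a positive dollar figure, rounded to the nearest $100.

Tail multiplier: φ(z)/(1−α) = 0.155652 / 0.085 = 1.831.
ES = −(0.097%) + 1.83% × 1.831 = 3.254%.
On $10,000,000: 0.03254 × $10,000,000 = $325,400.

$325,400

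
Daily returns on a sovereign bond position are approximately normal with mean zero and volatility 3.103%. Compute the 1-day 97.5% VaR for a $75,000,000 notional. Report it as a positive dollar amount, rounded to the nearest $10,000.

At 97.5% one-sided, z = 1.960.
VaR = z·σ = 1.960 × 3.103% = 6.082%.
On $75,000,000: 0.06082 × $75,000,000 = $4,561,500.

$4,560,000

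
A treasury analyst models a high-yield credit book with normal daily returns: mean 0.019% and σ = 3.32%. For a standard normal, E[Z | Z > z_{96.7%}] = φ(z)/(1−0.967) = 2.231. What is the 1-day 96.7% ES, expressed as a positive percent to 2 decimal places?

7.39%

ES = −(0.019%) + 3.32% × 2.231 = 7.388%.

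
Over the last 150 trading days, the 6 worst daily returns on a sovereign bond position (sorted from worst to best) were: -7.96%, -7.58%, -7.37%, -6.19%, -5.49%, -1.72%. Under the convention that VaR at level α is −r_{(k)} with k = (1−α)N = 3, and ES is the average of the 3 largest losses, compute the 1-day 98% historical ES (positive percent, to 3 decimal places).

The 3 worst returns sum to -22.91%.
ES = −(-22.91%) / 3 = 7.6366…% ≈ 7.637%.

7.637%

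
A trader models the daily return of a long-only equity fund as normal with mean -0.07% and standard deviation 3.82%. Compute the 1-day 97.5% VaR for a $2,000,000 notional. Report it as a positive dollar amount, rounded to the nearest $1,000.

At 97.5% one-sided, z = 1.960.
VaR = −μ + z·σ = −(-0.07%) + 1.960 × 3.82% = 7.557%.
On $2,000,000: 0.07557 × $2,000,000 = $151,140.

$151,000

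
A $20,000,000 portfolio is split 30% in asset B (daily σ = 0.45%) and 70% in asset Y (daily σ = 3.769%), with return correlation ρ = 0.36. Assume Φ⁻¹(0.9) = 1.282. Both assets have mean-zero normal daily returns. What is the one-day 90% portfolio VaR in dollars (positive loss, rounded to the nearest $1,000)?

σ_p² = 0.3²·0.45² + 0.7²·3.769² + 2·0.36·0.3·0.7·0.45·3.769 = 7.2353 (%²).
σ_p = √7.2353 = 2.690%.
VaR = 1.282 × 2.690% = 3.449%; on $20,000,000 that is $689,800.

$690,000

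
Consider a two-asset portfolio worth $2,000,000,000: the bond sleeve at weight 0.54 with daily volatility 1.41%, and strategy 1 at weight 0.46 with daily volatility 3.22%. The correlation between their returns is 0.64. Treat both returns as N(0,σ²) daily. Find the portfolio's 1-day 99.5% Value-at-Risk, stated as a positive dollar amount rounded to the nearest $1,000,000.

$106,000,000

σ_p² = 0.54²·1.41² + 0.46²·3.22² + 2·0.64·0.54·0.46·1.41·3.22 = 4.2172 (%²).
σ_p = √4.2172 = 2.054%.
At 99.5%, z = 2.576.
VaR = 2.576 × 2.054% = 5.291%; on $2,000,000,000 that is $105,820,000.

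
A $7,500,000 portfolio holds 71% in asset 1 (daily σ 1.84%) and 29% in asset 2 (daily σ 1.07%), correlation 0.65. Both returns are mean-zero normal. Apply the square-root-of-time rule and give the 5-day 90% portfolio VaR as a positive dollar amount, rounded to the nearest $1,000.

σ_p = √(0.71²·1.84² + 0.29²·1.07² + 2·0.65·0.71·0.29·1.84·1.07) = 1.526%.
σ_{5d} = 1.526% × √5 = 3.412%.
z(90%) = 1.282.
VaR = 1.282 × 3.412% = 4.374%; on $7,500,000 that is $328,050.

$328,000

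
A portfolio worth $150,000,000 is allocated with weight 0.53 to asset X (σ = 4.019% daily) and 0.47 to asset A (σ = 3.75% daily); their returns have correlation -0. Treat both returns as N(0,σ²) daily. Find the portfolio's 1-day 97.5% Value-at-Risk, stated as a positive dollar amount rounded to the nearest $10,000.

σ_p² = 0.53²·4.019² + 0.47²·3.75² + 2·-0·0.53·0.47·4.019·3.75 = 7.6436 (%²).
σ_p = √7.6436 = 2.765%.
At 97.5%, z = 1.960.
VaR = 1.960 × 2.765% = 5.419%; on $150,000,000 that is $8,128,500.

$8,130,000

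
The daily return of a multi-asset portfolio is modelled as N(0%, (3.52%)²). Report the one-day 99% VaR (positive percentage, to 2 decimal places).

At 99% one-sided, z = 2.326.
VaR = z·σ = 2.326 × 3.52% = 8.188%.

8.19%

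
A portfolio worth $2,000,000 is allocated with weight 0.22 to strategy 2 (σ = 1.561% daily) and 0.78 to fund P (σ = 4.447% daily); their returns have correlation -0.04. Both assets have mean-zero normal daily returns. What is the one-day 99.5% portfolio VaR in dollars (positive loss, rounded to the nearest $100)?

$178,900

σ_p² = 0.22²·1.561² + 0.78²·4.447² + 2·-0.04·0.22·0.78·1.561·4.447 = 12.0542 (%²).
σ_p = √12.0542 = 3.472%.
At 99.5%, z = 2.576.
VaR = 2.576 × 3.472% = 8.944%; on $2,000,000 that is $178,880.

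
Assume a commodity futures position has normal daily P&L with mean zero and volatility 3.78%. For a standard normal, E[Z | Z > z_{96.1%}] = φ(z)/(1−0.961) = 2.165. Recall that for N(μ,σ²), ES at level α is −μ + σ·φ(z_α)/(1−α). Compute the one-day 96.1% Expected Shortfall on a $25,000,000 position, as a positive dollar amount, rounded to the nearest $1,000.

$2,046,000

ES = 3.78% × 2.165 = 8.184%.
On $25,000,000: 0.08184 × $25,000,000 = $2,046,000.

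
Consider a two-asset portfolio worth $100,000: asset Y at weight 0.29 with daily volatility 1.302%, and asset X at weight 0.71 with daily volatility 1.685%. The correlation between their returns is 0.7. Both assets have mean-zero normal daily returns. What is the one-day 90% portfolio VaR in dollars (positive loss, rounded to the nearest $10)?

σ_p² = 0.29²·1.302² + 0.71²·1.685² + 2·0.7·0.29·0.71·1.302·1.685 = 2.2062 (%²).
σ_p = √2.2062 = 1.485%.
At 90%, z = 1.282.
VaR = 1.282 × 1.485% = 1.904%; on $100,000 that is $1,904.

$1,900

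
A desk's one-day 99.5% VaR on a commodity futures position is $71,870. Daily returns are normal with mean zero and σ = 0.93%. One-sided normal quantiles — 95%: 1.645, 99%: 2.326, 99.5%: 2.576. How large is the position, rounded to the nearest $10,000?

$3,000,000

VaR as a fraction of value: z·σ = 2.576 × 0.93% = 2.39568%.
Position = $71,870 / 0.0239568 = $2,999,983.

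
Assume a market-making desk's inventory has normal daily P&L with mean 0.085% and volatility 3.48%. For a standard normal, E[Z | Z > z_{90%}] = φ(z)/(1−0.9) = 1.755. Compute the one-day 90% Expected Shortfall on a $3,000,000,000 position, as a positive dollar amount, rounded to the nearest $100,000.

ES = −(0.085%) + 3.48% × 1.755 = 6.022%.
On $3,000,000,000: 0.06022 × $3,000,000,000 = $180,660,000.

$180,700,000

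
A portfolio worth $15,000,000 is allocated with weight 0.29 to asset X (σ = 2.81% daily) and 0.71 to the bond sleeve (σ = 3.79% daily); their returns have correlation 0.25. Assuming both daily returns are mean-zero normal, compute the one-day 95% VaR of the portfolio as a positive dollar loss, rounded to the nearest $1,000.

σ_p² = 0.29²·2.81² + 0.71²·3.79² + 2·0.25·0.29·0.71·2.81·3.79 = 9.0014 (%²).
σ_p = √9.0014 = 3.000%.
At 95%, z = 1.645.
VaR = 1.645 × 3.000% = 4.935%; on $15,000,000 that is $740,250.

$740,000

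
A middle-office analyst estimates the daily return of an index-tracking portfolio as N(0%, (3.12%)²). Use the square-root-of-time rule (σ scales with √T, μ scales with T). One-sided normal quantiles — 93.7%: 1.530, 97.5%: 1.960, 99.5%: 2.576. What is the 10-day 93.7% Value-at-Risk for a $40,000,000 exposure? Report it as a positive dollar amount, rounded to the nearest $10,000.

$6,040,000

σ_{10d} = 3.12% × √10 = 9.866%.
VaR = 1.530 × 9.866% = 15.095%.
On $40,000,000: 0.15095 × $40,000,000 = $6,038,000.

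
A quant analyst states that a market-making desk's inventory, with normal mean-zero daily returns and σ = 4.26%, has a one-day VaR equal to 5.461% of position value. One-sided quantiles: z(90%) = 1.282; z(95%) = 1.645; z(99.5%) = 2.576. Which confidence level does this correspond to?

Implied z = VaR/σ = 5.461 / 4.26 = 1.282.
This matches z(90%) = 1.282.

90%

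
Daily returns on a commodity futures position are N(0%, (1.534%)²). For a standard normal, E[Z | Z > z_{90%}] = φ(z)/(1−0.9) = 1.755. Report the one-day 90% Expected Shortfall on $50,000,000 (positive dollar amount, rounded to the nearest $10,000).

ES = 1.534% × 1.755 = 2.692%.
On $50,000,000: 0.02692 × $50,000,000 = $1,346,000.

$1,350,000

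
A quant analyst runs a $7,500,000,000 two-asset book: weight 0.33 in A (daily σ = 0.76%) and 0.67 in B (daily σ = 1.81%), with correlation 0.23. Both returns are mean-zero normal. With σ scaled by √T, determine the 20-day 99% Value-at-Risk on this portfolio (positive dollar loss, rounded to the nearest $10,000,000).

$1,010,000,000

σ_p = √(0.33²·0.76² + 0.67²·1.81² + 2·0.23·0.33·0.67·0.76·1.81) = 1.294%.
σ_{20d} = 1.294% × √20 = 5.787%.
z(99%) = 2.326.
VaR = 2.326 × 5.787% = 13.461%; on $7,500,000,000 that is $1,009,575,000.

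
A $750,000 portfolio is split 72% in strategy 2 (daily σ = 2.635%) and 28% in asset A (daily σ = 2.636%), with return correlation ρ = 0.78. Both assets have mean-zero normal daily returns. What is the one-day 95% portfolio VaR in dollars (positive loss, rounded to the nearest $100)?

$31,000

σ_p² = 0.72²·2.635² + 0.28²·2.636² + 2·0.78·0.72·0.28·2.635·2.636 = 6.3286 (%²).
σ_p = √6.3286 = 2.516%.
At 95%, z = 1.645.
VaR = 1.645 × 2.516% = 4.139%; on $750,000 that is $31,043.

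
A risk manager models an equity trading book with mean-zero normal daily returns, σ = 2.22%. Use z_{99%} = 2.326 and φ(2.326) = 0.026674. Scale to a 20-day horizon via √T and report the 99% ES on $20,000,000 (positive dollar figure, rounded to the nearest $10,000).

σ_{20d} = 2.22% × √20 = 9.928%.
ES multiplier = φ(z)/(1−α) = 0.026674/0.01 = 2.667.
ES = 9.928% × 2.667 = 26.478%; on $20,000,000: $5,295,600.

$5,300,000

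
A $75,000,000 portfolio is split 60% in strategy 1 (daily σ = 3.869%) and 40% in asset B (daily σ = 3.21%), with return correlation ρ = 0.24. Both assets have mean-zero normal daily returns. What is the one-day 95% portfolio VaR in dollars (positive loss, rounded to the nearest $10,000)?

σ_p² = 0.6²·3.869² + 0.4²·3.21² + 2·0.24·0.6·0.4·3.869·3.21 = 8.4683 (%²).
σ_p = √8.4683 = 2.910%.
At 95%, z = 1.645.
VaR = 1.645 × 2.910% = 4.787%; on $75,000,000 that is $3,590,250.

$3,590,000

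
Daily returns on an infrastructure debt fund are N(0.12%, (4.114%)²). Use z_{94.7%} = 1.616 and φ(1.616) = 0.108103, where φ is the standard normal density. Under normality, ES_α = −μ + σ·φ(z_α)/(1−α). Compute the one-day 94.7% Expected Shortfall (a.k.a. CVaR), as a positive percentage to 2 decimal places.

8.27%

Tail multiplier: φ(z)/(1−α) = 0.108103 / 0.053 = 2.040.
ES = −(0.12%) + 4.114% × 2.040 = 8.273%.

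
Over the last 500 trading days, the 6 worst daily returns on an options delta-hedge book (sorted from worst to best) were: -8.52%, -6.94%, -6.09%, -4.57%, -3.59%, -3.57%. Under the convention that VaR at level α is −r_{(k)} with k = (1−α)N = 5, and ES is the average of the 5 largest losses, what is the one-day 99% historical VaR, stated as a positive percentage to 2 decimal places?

k = 5; the 5th lowest return is -3.59%, so VaR = 3.59%.

3.59%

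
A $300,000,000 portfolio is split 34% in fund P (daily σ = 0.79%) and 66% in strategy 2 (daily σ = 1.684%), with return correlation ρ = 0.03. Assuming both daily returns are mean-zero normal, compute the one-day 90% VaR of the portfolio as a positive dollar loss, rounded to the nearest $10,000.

$4,430,000

σ_p² = 0.34²·0.79² + 0.66²·1.684² + 2·0.03·0.34·0.66·0.79·1.684 = 1.3254 (%²).
σ_p = √1.3254 = 1.151%.
At 90%, z = 1.282.
VaR = 1.282 × 1.151% = 1.476%; on $300,000,000 that is $4,428,000.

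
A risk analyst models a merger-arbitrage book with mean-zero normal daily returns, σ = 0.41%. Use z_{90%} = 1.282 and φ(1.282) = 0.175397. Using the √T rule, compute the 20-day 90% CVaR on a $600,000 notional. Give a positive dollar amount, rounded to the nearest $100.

$19,300

σ_{20d} = 0.41% × √20 = 1.834%.
ES multiplier = φ(z)/(1−α) = 0.175397/0.1 = 1.754.
ES = 1.834% × 1.754 = 3.217%; on $600,000: $19,302.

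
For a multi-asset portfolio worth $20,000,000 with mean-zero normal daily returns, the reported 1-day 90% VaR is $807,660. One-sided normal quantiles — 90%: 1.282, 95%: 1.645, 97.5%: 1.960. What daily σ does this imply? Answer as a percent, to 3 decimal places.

VaR as a fraction: $807,660 / $20,000,000 = 4.038%.
σ = VaR / z = 4.038% / 1.282 = 3.150%.

3.150%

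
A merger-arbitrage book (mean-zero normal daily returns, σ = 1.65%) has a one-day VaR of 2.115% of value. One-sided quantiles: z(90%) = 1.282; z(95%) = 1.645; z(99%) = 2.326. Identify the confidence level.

Implied z = VaR/σ = 2.115 / 1.65 = 1.282.
This matches z(90%) = 1.282.

90%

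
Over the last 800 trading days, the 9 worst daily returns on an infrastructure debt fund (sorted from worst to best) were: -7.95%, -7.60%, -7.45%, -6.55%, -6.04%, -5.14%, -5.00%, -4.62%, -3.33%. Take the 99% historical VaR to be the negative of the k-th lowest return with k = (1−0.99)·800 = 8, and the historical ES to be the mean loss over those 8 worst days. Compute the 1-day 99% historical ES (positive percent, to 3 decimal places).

The 8 worst returns sum to -50.35%.
ES = −(-50.35%) / 8 = 6.29375% ≈ 6.294%.

6.294%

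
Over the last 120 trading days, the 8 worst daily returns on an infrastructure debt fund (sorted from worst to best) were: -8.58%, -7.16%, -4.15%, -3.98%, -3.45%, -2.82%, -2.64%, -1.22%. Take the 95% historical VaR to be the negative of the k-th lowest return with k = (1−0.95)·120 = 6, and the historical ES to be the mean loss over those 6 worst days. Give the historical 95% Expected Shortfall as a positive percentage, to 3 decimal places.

The 6 worst returns sum to -30.14%.
ES = −(-30.14%) / 6 = 5.0233…% ≈ 5.023%.

5.023%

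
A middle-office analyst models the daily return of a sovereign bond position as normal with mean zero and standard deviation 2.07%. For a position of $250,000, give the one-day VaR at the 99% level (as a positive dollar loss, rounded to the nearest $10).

$12,040

At 99% one-sided, z = 2.326.
VaR = z·σ = 2.326 × 2.07% = 4.815%.
On $250,000: 0.04815 × $250,000 = $12,038.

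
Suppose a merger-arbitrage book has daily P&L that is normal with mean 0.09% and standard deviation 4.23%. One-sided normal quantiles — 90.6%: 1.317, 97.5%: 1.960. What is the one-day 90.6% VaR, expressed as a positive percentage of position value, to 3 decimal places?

5.481%

VaR = −μ + z·σ = −(0.09%) + 1.317 × 4.23% = 5.481%.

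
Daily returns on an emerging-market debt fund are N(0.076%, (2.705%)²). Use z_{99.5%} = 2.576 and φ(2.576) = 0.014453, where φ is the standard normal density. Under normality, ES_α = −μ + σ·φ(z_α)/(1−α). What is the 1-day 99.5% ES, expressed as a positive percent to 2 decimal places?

7.74%

Tail multiplier: φ(z)/(1−α) = 0.014453 / 0.005 = 2.891.
ES = −(0.076%) + 2.705% × 2.891 = 7.744%.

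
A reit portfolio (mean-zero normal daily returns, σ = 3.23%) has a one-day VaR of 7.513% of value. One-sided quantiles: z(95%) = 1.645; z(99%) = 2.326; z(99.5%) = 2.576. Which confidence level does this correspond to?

99%

Implied z = VaR/σ = 7.513 / 3.23 = 2.326.
This matches z(99%) = 2.326.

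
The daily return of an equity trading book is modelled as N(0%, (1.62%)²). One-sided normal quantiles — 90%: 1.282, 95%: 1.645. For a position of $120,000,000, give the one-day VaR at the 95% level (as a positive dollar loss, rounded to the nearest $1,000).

VaR = z·σ = 1.645 × 1.62% = 2.665%.
On $120,000,000: 0.02665 × $120,000,000 = $3,198,000.

$3,198,000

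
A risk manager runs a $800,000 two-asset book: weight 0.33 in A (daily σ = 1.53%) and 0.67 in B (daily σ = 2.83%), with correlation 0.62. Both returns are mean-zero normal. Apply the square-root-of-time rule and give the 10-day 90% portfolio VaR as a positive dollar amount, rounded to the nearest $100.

σ_p = √(0.33²·1.53² + 0.67²·2.83² + 2·0.62·0.33·0.67·1.53·2.83) = 2.244%.
σ_{10d} = 2.244% × √10 = 7.096%.
z(90%) = 1.282.
VaR = 1.282 × 7.096% = 9.097%; on $800,000 that is $72,776.

$72,800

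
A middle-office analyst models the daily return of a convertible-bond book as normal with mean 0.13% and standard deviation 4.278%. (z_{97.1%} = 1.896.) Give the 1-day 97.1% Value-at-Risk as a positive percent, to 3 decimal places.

7.981%

VaR = −μ + z·σ = −(0.13%) + 1.896 × 4.278% = 7.981%.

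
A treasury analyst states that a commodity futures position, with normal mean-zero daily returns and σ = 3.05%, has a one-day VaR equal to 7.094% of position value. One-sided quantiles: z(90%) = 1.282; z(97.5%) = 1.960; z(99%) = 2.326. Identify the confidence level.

Implied z = VaR/σ = 7.094 / 3.05 = 2.326.
This matches z(99%) = 2.326.

99%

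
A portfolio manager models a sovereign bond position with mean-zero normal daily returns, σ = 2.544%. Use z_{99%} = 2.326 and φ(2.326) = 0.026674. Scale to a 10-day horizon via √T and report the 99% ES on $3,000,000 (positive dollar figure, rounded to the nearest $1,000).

σ_{10d} = 2.544% × √10 = 8.045%.
ES multiplier = φ(z)/(1−α) = 0.026674/0.01 = 2.667.
ES = 8.045% × 2.667 = 21.456%; on $3,000,000: $643,680.

$644,000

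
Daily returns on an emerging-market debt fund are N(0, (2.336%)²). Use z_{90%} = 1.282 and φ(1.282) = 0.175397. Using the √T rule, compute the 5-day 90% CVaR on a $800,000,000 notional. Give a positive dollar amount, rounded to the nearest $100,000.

σ_{5d} = 2.336% × √5 = 5.223%.
ES multiplier = φ(z)/(1−α) = 0.175397/0.1 = 1.754.
ES = 5.223% × 1.754 = 9.161%; on $800,000,000: $73,288,000.

$73,300,000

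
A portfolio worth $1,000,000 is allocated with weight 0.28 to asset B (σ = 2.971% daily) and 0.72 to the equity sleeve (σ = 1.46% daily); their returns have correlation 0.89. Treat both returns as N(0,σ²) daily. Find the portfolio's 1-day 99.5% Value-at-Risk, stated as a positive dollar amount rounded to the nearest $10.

σ_p² = 0.28²·2.971² + 0.72²·1.46² + 2·0.89·0.28·0.72·2.971·1.46 = 3.3536 (%²).
σ_p = √3.3536 = 1.831%.
At 99.5%, z = 2.576.
VaR = 2.576 × 1.831% = 4.717%; on $1,000,000 that is $47,170.

$47,170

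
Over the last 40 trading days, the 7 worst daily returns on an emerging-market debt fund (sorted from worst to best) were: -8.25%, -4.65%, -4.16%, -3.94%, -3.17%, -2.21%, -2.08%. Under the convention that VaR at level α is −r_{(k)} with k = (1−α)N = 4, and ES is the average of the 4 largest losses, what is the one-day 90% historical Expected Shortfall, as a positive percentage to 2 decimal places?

5.25%

The 4 worst returns sum to -21.00%.
ES = −(-21.00%) / 4 = 5.25%.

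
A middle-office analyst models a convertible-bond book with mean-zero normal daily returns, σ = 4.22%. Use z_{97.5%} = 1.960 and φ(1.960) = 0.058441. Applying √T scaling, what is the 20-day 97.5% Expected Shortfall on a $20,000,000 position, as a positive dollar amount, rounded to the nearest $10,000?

σ_{20d} = 4.22% × √20 = 18.872%.
ES multiplier = φ(z)/(1−α) = 0.058441/0.025 = 2.338.
ES = 18.872% × 2.338 = 44.123%; on $20,000,000: $8,824,600.

$8,820,000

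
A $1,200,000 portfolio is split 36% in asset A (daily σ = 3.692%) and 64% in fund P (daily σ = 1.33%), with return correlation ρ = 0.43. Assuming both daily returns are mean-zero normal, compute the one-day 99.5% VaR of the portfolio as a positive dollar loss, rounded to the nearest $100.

σ_p² = 0.36²·3.692² + 0.64²·1.33² + 2·0.43·0.36·0.64·3.692·1.33 = 3.4641 (%²).
σ_p = √3.4641 = 1.861%.
At 99.5%, z = 2.576.
VaR = 2.576 × 1.861% = 4.794%; on $1,200,000 that is $57,528.

$57,500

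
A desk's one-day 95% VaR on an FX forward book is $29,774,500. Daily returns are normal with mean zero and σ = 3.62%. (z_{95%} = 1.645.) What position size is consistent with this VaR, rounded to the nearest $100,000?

VaR as a fraction of value: z·σ = 1.645 × 3.62% = 5.9549%.
Position = $29,774,500 / 0.059549 = $500,000,000.

$500,000,000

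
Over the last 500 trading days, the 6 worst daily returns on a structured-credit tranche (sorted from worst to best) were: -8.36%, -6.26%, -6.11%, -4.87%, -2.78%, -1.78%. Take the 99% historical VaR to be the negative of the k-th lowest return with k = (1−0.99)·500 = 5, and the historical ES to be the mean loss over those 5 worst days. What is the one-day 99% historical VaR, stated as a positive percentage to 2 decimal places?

k = 5; the 5th lowest return is -2.78%, so VaR = 2.78%.

2.78%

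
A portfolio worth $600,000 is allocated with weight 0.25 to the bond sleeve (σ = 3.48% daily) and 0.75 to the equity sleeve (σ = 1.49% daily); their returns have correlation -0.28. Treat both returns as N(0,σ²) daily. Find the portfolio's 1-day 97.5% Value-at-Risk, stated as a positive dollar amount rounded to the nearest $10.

σ_p² = 0.25²·3.48² + 0.75²·1.49² + 2·-0.28·0.25·0.75·3.48·1.49 = 1.4613 (%²).
σ_p = √1.4613 = 1.209%.
At 97.5%, z = 1.960.
VaR = 1.960 × 1.209% = 2.370%; on $600,000 that is $14,220.

$14,220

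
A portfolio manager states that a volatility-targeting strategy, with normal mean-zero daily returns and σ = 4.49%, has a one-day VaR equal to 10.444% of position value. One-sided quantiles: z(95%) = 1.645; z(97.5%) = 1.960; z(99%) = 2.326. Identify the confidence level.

99%

Implied z = VaR/σ = 10.444 / 4.49 = 2.326.
This matches z(99%) = 2.326.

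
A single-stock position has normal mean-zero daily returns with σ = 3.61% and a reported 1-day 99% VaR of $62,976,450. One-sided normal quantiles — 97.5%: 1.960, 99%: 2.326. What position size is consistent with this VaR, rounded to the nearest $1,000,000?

$750,000,000

VaR as a fraction of value: z·σ = 2.326 × 3.61% = 8.39686%.
Position = $62,976,450 / 0.0839686 = $750,000,000.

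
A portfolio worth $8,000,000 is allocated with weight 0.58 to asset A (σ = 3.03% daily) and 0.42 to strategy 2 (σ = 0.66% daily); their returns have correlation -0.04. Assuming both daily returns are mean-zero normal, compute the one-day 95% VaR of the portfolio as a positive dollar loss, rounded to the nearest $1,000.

σ_p² = 0.58²·3.03² + 0.42²·0.66² + 2·-0.04·0.58·0.42·3.03·0.66 = 3.1263 (%²).
σ_p = √3.1263 = 1.768%.
At 95%, z = 1.645.
VaR = 1.645 × 1.768% = 2.908%; on $8,000,000 that is $232,640.

$233,000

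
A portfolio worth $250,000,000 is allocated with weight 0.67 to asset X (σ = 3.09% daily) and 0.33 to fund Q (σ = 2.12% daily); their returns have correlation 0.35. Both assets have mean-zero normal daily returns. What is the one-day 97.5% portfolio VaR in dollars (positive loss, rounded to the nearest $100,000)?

$11,800,000

σ_p² = 0.67²·3.09² + 0.33²·2.12² + 2·0.35·0.67·0.33·3.09·2.12 = 5.7894 (%²).
σ_p = √5.7894 = 2.406%.
At 97.5%, z = 1.960.
VaR = 1.960 × 2.406% = 4.716%; on $250,000,000 that is $11,790,000.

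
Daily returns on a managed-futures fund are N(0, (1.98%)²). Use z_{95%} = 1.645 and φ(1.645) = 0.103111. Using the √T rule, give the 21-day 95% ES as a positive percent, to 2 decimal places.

18.71%

σ_{21d} = 1.98% × √21 = 9.073%.
ES multiplier = φ(z)/(1−α) = 0.103111/0.05 = 2.062.
ES = 9.073% × 2.062 = 18.709%.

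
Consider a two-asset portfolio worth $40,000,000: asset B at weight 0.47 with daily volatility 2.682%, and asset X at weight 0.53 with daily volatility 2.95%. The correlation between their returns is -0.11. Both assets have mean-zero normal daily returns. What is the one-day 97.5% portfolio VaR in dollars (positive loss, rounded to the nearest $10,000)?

σ_p² = 0.47²·2.682² + 0.53²·2.95² + 2·-0.11·0.47·0.53·2.682·2.95 = 3.5999 (%²).
σ_p = √3.5999 = 1.897%.
At 97.5%, z = 1.960.
VaR = 1.960 × 1.897% = 3.718%; on $40,000,000 that is $1,487,200.

$1,490,000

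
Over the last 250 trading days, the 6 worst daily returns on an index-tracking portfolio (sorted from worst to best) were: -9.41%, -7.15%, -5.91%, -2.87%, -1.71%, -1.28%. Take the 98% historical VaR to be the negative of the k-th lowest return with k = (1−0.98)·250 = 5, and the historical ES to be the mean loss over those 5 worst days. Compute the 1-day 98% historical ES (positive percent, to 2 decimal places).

5.41%

The 5 worst returns sum to -27.05%.
ES = −(-27.05%) / 5 = 5.41%.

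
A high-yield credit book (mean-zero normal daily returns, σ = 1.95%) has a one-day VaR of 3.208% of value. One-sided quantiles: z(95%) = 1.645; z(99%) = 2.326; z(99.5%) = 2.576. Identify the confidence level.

95%

Implied z = VaR/σ = 3.208 / 1.95 = 1.645.
This matches z(95%) = 1.645.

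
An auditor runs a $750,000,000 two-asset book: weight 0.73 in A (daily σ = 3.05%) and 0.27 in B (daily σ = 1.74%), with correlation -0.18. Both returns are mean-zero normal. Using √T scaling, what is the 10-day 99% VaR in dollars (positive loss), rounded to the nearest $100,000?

$120,900,000

σ_p = √(0.73²·3.05² + 0.27²·1.74² + 2·-0.18·0.73·0.27·3.05·1.74) = 2.191%.
σ_{10d} = 2.191% × √10 = 6.929%.
z(99%) = 2.326.
VaR = 2.326 × 6.929% = 16.117%; on $750,000,000 that is $120,877,500.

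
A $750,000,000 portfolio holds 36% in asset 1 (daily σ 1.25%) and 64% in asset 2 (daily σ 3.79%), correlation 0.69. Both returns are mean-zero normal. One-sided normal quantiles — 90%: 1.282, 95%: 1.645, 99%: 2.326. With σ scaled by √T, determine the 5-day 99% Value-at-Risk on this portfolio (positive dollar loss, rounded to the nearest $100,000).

$107,500,000

σ_p = √(0.36²·1.25² + 0.64²·3.79² + 2·0.69·0.36·0.64·1.25·3.79) = 2.755%.
σ_{5d} = 2.755% × √5 = 6.160%.
VaR = 2.326 × 6.160% = 14.328%; on $750,000,000 that is $107,460,000.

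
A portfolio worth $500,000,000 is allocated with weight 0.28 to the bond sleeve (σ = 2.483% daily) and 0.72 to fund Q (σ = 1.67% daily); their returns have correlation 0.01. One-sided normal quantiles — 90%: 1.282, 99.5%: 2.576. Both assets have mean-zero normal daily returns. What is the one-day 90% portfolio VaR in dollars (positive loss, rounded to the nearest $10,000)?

$8,940,000

σ_p² = 0.28²·2.483² + 0.72²·1.67² + 2·0.01·0.28·0.72·2.483·1.67 = 1.9458 (%²).
σ_p = √1.9458 = 1.395%.
VaR = 1.282 × 1.395% = 1.788%; on $500,000,000 that is $8,940,000.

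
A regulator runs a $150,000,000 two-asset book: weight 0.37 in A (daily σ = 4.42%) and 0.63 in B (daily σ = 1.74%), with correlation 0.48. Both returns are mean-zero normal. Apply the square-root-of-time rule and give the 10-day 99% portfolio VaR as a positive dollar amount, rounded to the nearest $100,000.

σ_p = √(0.37²·4.42² + 0.63²·1.74² + 2·0.48·0.37·0.63·4.42·1.74) = 2.366%.
σ_{10d} = 2.366% × √10 = 7.482%.
z(99%) = 2.326.
VaR = 2.326 × 7.482% = 17.403%; on $150,000,000 that is $26,104,500.

$26,100,000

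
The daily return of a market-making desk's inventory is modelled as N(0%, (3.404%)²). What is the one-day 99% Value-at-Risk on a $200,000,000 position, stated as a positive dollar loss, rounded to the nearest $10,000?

$15,840,000

At 99% one-sided, z = 2.326.
VaR = z·σ = 2.326 × 3.404% = 7.918%.
On $200,000,000: 0.07918 × $200,000,000 = $15,836,000.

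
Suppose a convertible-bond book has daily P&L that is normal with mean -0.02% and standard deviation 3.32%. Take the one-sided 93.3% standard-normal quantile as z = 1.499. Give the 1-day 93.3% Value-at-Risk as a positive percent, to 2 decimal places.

VaR = −μ + z·σ = −(-0.02%) + 1.499 × 3.32% = 4.997%.

5.00%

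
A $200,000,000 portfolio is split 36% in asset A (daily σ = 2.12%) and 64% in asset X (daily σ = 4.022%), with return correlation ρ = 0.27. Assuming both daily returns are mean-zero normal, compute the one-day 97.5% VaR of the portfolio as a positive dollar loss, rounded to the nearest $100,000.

$11,300,000

σ_p² = 0.36²·2.12² + 0.64²·4.022² + 2·0.27·0.36·0.64·2.12·4.022 = 8.2692 (%²).
σ_p = √8.2692 = 2.876%.
At 97.5%, z = 1.960.
VaR = 1.960 × 2.876% = 5.637%; on $200,000,000 that is $11,274,000.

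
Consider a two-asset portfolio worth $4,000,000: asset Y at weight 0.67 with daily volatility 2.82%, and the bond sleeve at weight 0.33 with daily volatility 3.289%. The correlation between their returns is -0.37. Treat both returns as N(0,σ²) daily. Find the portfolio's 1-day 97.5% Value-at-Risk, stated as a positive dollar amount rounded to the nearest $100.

σ_p² = 0.67²·2.82² + 0.33²·3.289² + 2·-0.37·0.67·0.33·2.82·3.289 = 3.2303 (%²).
σ_p = √3.2303 = 1.797%.
At 97.5%, z = 1.960.
VaR = 1.960 × 1.797% = 3.522%; on $4,000,000 that is $140,880.

$140,900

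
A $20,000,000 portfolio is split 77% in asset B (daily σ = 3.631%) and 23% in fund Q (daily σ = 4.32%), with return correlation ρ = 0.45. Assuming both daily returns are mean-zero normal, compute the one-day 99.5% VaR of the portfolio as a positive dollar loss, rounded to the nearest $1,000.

σ_p² = 0.77²·3.631² + 0.23²·4.32² + 2·0.45·0.77·0.23·3.631·4.32 = 11.3043 (%²).
σ_p = √11.3043 = 3.362%.
At 99.5%, z = 2.576.
VaR = 2.576 × 3.362% = 8.661%; on $20,000,000 that is $1,732,200.

$1,732,000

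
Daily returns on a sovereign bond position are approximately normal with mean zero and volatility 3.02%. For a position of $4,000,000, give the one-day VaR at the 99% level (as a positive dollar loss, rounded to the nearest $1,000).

At 99% one-sided, z = 2.326.
VaR = z·σ = 2.326 × 3.02% = 7.025%.
On $4,000,000: 0.07025 × $4,000,000 = $281,000.

$281,000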